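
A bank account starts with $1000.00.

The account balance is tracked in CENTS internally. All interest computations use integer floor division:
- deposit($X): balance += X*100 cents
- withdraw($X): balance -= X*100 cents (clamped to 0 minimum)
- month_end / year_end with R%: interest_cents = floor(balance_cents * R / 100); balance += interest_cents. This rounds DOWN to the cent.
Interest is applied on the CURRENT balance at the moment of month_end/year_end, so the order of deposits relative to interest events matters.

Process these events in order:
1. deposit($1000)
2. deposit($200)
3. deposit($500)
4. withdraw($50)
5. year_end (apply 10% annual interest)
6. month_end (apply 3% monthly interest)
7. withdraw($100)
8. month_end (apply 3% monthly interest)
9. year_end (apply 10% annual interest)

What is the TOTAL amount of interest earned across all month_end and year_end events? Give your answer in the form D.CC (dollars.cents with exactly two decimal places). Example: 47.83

After 1 (deposit($1000)): balance=$2000.00 total_interest=$0.00
After 2 (deposit($200)): balance=$2200.00 total_interest=$0.00
After 3 (deposit($500)): balance=$2700.00 total_interest=$0.00
After 4 (withdraw($50)): balance=$2650.00 total_interest=$0.00
After 5 (year_end (apply 10% annual interest)): balance=$2915.00 total_interest=$265.00
After 6 (month_end (apply 3% monthly interest)): balance=$3002.45 total_interest=$352.45
After 7 (withdraw($100)): balance=$2902.45 total_interest=$352.45
After 8 (month_end (apply 3% monthly interest)): balance=$2989.52 total_interest=$439.52
After 9 (year_end (apply 10% annual interest)): balance=$3288.47 total_interest=$738.47

Answer: 738.47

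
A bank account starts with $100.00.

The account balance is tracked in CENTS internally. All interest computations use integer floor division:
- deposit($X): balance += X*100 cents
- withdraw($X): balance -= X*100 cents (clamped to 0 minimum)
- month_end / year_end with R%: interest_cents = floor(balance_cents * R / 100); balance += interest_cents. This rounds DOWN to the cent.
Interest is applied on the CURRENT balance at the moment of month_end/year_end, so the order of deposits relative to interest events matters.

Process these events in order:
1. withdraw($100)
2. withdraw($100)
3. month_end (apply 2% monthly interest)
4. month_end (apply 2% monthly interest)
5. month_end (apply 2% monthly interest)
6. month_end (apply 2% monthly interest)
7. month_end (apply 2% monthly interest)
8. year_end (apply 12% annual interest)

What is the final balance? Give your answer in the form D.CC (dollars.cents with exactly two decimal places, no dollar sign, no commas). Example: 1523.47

After 1 (withdraw($100)): balance=$0.00 total_interest=$0.00
After 2 (withdraw($100)): balance=$0.00 total_interest=$0.00
After 3 (month_end (apply 2% monthly interest)): balance=$0.00 total_interest=$0.00
After 4 (month_end (apply 2% monthly interest)): balance=$0.00 total_interest=$0.00
After 5 (month_end (apply 2% monthly interest)): balance=$0.00 total_interest=$0.00
After 6 (month_end (apply 2% monthly interest)): balance=$0.00 total_interest=$0.00
After 7 (month_end (apply 2% monthly interest)): balance=$0.00 total_interest=$0.00
After 8 (year_end (apply 12% annual interest)): balance=$0.00 total_interest=$0.00

Answer: 0.00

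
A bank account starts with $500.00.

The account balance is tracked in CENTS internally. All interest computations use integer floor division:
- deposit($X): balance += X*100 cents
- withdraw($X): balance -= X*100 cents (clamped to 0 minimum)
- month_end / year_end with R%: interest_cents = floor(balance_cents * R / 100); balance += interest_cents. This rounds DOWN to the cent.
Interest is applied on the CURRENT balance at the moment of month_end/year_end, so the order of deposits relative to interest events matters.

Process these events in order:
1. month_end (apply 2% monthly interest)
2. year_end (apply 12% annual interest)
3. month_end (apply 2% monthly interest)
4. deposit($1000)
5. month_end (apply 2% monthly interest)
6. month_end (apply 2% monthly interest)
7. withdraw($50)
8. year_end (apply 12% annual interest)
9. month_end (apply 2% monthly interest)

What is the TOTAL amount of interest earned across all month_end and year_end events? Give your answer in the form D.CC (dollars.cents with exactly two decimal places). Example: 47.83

Answer: 373.89

Derivation:
After 1 (month_end (apply 2% monthly interest)): balance=$510.00 total_interest=$10.00
After 2 (year_end (apply 12% annual interest)): balance=$571.20 total_interest=$71.20
After 3 (month_end (apply 2% monthly interest)): balance=$582.62 total_interest=$82.62
After 4 (deposit($1000)): balance=$1582.62 total_interest=$82.62
After 5 (month_end (apply 2% monthly interest)): balance=$1614.27 total_interest=$114.27
After 6 (month_end (apply 2% monthly interest)): balance=$1646.55 total_interest=$146.55
After 7 (withdraw($50)): balance=$1596.55 total_interest=$146.55
After 8 (year_end (apply 12% annual interest)): balance=$1788.13 total_interest=$338.13
After 9 (month_end (apply 2% monthly interest)): balance=$1823.89 total_interest=$373.89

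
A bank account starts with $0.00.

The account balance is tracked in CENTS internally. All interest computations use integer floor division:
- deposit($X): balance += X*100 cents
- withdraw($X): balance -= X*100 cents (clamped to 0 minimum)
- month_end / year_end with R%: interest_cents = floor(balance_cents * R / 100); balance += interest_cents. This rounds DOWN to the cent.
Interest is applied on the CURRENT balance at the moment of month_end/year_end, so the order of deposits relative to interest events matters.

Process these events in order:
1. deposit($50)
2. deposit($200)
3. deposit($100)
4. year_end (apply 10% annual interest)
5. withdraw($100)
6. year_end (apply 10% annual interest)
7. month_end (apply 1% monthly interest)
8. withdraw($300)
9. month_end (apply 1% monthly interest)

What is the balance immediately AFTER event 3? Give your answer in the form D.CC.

After 1 (deposit($50)): balance=$50.00 total_interest=$0.00
After 2 (deposit($200)): balance=$250.00 total_interest=$0.00
After 3 (deposit($100)): balance=$350.00 total_interest=$0.00

Answer: 350.00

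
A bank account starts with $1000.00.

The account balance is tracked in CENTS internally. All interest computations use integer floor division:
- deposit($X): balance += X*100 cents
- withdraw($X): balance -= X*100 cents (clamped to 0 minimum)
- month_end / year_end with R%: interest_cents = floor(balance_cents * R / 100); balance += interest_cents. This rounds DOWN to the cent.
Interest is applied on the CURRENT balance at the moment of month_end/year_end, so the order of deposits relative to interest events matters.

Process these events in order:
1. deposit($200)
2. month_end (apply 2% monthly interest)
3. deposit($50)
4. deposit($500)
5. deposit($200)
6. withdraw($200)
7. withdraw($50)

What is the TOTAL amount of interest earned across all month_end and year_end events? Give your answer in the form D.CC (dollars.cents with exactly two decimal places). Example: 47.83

After 1 (deposit($200)): balance=$1200.00 total_interest=$0.00
After 2 (month_end (apply 2% monthly interest)): balance=$1224.00 total_interest=$24.00
After 3 (deposit($50)): balance=$1274.00 total_interest=$24.00
After 4 (deposit($500)): balance=$1774.00 total_interest=$24.00
After 5 (deposit($200)): balance=$1974.00 total_interest=$24.00
After 6 (withdraw($200)): balance=$1774.00 total_interest=$24.00
After 7 (withdraw($50)): balance=$1724.00 total_interest=$24.00

Answer: 24.00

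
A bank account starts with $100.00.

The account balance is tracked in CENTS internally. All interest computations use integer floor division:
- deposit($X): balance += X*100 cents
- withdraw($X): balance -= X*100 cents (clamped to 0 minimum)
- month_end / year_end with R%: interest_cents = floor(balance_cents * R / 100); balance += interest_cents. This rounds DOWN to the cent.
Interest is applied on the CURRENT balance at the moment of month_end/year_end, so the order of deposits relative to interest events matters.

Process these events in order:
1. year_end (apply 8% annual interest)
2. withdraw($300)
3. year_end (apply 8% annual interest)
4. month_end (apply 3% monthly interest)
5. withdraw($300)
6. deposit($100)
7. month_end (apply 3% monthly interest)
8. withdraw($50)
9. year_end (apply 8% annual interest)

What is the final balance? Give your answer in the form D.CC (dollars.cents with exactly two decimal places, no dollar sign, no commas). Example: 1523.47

After 1 (year_end (apply 8% annual interest)): balance=$108.00 total_interest=$8.00
After 2 (withdraw($300)): balance=$0.00 total_interest=$8.00
After 3 (year_end (apply 8% annual interest)): balance=$0.00 total_interest=$8.00
After 4 (month_end (apply 3% monthly interest)): balance=$0.00 total_interest=$8.00
After 5 (withdraw($300)): balance=$0.00 total_interest=$8.00
After 6 (deposit($100)): balance=$100.00 total_interest=$8.00
After 7 (month_end (apply 3% monthly interest)): balance=$103.00 total_interest=$11.00
After 8 (withdraw($50)): balance=$53.00 total_interest=$11.00
After 9 (year_end (apply 8% annual interest)): balance=$57.24 total_interest=$15.24

Answer: 57.24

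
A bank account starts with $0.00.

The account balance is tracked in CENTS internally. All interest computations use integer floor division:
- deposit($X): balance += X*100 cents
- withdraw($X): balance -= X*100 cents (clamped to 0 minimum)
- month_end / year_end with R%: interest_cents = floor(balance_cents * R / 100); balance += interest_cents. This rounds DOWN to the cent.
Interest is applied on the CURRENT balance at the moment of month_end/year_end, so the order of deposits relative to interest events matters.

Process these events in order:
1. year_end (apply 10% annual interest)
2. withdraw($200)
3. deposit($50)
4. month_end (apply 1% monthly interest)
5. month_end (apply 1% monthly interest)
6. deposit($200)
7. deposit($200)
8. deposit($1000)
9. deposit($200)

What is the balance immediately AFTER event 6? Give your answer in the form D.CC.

Answer: 251.00

Derivation:
After 1 (year_end (apply 10% annual interest)): balance=$0.00 total_interest=$0.00
After 2 (withdraw($200)): balance=$0.00 total_interest=$0.00
After 3 (deposit($50)): balance=$50.00 total_interest=$0.00
After 4 (month_end (apply 1% monthly interest)): balance=$50.50 total_interest=$0.50
After 5 (month_end (apply 1% monthly interest)): balance=$51.00 total_interest=$1.00
After 6 (deposit($200)): balance=$251.00 total_interest=$1.00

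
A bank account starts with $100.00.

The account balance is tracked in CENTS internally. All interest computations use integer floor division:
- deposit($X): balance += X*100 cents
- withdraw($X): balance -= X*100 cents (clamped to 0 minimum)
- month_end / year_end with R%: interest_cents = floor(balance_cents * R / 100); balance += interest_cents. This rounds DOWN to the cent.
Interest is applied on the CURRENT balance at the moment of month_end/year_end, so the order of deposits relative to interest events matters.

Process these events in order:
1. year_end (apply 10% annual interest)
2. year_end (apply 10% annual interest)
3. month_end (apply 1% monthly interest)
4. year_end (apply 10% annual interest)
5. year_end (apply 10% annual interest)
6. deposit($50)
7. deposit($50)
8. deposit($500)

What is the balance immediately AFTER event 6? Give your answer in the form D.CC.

Answer: 197.87

Derivation:
After 1 (year_end (apply 10% annual interest)): balance=$110.00 total_interest=$10.00
After 2 (year_end (apply 10% annual interest)): balance=$121.00 total_interest=$21.00
After 3 (month_end (apply 1% monthly interest)): balance=$122.21 total_interest=$22.21
After 4 (year_end (apply 10% annual interest)): balance=$134.43 total_interest=$34.43
After 5 (year_end (apply 10% annual interest)): balance=$147.87 total_interest=$47.87
After 6 (deposit($50)): balance=$197.87 total_interest=$47.87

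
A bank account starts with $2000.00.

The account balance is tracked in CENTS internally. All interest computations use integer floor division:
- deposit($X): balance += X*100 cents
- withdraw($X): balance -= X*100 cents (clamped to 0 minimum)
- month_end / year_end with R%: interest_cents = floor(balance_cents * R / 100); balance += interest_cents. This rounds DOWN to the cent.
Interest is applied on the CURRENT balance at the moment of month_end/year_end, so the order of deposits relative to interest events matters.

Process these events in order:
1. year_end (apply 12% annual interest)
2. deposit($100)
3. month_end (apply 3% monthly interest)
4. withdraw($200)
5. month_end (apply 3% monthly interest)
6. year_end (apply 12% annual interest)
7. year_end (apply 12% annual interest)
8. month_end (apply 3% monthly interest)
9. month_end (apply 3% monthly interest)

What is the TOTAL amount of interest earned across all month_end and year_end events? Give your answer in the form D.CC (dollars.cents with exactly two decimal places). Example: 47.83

Answer: 1129.53

Derivation:
After 1 (year_end (apply 12% annual interest)): balance=$2240.00 total_interest=$240.00
After 2 (deposit($100)): balance=$2340.00 total_interest=$240.00
After 3 (month_end (apply 3% monthly interest)): balance=$2410.20 total_interest=$310.20
After 4 (withdraw($200)): balance=$2210.20 total_interest=$310.20
After 5 (month_end (apply 3% monthly interest)): balance=$2276.50 total_interest=$376.50
After 6 (year_end (apply 12% annual interest)): balance=$2549.68 total_interest=$649.68
After 7 (year_end (apply 12% annual interest)): balance=$2855.64 total_interest=$955.64
After 8 (month_end (apply 3% monthly interest)): balance=$2941.30 total_interest=$1041.30
After 9 (month_end (apply 3% monthly interest)): balance=$3029.53 total_interest=$1129.53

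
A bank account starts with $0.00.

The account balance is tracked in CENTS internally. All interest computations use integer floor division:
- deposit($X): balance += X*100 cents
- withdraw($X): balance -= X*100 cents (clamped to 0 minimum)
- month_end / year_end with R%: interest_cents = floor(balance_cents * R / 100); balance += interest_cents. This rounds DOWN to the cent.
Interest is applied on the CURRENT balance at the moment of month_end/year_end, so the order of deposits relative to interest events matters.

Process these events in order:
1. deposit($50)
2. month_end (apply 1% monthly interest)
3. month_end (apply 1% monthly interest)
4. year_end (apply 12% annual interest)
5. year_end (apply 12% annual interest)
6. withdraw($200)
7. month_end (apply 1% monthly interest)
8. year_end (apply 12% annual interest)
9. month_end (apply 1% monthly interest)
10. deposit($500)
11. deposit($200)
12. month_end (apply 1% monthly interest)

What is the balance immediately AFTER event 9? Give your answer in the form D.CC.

After 1 (deposit($50)): balance=$50.00 total_interest=$0.00
After 2 (month_end (apply 1% monthly interest)): balance=$50.50 total_interest=$0.50
After 3 (month_end (apply 1% monthly interest)): balance=$51.00 total_interest=$1.00
After 4 (year_end (apply 12% annual interest)): balance=$57.12 total_interest=$7.12
After 5 (year_end (apply 12% annual interest)): balance=$63.97 total_interest=$13.97
After 6 (withdraw($200)): balance=$0.00 total_interest=$13.97
After 7 (month_end (apply 1% monthly interest)): balance=$0.00 total_interest=$13.97
After 8 (year_end (apply 12% annual interest)): balance=$0.00 total_interest=$13.97
After 9 (month_end (apply 1% monthly interest)): balance=$0.00 total_interest=$13.97

Answer: 0.00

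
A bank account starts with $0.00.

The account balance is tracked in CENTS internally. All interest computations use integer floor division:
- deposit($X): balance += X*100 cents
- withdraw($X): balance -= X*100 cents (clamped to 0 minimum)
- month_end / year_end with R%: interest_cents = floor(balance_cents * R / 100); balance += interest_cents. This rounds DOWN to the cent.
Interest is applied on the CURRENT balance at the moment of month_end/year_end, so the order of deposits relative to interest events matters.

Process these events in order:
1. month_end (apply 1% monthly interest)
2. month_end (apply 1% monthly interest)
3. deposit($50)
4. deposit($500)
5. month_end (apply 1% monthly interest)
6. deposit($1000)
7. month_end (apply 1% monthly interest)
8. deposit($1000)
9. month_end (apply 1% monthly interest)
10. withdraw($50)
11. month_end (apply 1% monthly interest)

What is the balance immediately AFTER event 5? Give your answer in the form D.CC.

Answer: 555.50

Derivation:
After 1 (month_end (apply 1% monthly interest)): balance=$0.00 total_interest=$0.00
After 2 (month_end (apply 1% monthly interest)): balance=$0.00 total_interest=$0.00
After 3 (deposit($50)): balance=$50.00 total_interest=$0.00
After 4 (deposit($500)): balance=$550.00 total_interest=$0.00
After 5 (month_end (apply 1% monthly interest)): balance=$555.50 total_interest=$5.50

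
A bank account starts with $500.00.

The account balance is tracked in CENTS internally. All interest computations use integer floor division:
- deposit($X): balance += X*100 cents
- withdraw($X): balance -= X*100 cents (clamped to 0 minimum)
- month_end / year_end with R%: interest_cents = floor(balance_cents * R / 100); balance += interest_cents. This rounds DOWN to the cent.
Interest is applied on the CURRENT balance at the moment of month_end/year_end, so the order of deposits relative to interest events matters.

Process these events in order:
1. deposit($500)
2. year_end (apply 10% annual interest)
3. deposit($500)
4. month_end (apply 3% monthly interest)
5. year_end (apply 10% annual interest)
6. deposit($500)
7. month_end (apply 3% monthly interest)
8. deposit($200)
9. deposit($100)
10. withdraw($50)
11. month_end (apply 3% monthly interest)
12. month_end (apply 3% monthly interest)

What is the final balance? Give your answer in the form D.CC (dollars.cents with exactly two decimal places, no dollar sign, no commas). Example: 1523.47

Answer: 2792.47

Derivation:
After 1 (deposit($500)): balance=$1000.00 total_interest=$0.00
After 2 (year_end (apply 10% annual interest)): balance=$1100.00 total_interest=$100.00
After 3 (deposit($500)): balance=$1600.00 total_interest=$100.00
After 4 (month_end (apply 3% monthly interest)): balance=$1648.00 total_interest=$148.00
After 5 (year_end (apply 10% annual interest)): balance=$1812.80 total_interest=$312.80
After 6 (deposit($500)): balance=$2312.80 total_interest=$312.80
After 7 (month_end (apply 3% monthly interest)): balance=$2382.18 total_interest=$382.18
After 8 (deposit($200)): balance=$2582.18 total_interest=$382.18
After 9 (deposit($100)): balance=$2682.18 total_interest=$382.18
After 10 (withdraw($50)): balance=$2632.18 total_interest=$382.18
After 11 (month_end (apply 3% monthly interest)): balance=$2711.14 total_interest=$461.14
After 12 (month_end (apply 3% monthly interest)): balance=$2792.47 total_interest=$542.47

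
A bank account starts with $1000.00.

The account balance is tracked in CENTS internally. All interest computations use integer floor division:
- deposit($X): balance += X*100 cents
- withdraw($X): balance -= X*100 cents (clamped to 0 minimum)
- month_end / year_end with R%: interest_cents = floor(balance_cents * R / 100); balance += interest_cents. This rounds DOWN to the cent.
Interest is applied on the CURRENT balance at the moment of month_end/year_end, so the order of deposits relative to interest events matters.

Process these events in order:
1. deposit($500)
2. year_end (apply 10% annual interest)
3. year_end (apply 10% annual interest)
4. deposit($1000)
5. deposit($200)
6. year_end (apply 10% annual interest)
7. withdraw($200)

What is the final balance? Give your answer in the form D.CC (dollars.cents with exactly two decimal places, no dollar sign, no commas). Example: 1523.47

Answer: 3116.50

Derivation:
After 1 (deposit($500)): balance=$1500.00 total_interest=$0.00
After 2 (year_end (apply 10% annual interest)): balance=$1650.00 total_interest=$150.00
After 3 (year_end (apply 10% annual interest)): balance=$1815.00 total_interest=$315.00
After 4 (deposit($1000)): balance=$2815.00 total_interest=$315.00
After 5 (deposit($200)): balance=$3015.00 total_interest=$315.00
After 6 (year_end (apply 10% annual interest)): balance=$3316.50 total_interest=$616.50
After 7 (withdraw($200)): balance=$3116.50 total_interest=$616.50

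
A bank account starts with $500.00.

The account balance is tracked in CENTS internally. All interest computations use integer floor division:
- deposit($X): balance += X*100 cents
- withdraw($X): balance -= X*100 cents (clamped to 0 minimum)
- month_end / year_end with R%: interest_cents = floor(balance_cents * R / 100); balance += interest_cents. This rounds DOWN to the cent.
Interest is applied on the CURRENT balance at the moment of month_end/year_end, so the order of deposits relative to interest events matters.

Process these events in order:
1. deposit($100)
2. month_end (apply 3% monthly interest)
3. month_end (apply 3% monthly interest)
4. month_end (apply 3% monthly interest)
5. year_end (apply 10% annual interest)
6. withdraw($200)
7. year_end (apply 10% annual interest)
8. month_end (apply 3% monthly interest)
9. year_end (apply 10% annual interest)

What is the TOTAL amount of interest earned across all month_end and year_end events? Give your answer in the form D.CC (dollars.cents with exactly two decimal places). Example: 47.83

Answer: 249.53

Derivation:
After 1 (deposit($100)): balance=$600.00 total_interest=$0.00
After 2 (month_end (apply 3% monthly interest)): balance=$618.00 total_interest=$18.00
After 3 (month_end (apply 3% monthly interest)): balance=$636.54 total_interest=$36.54
After 4 (month_end (apply 3% monthly interest)): balance=$655.63 total_interest=$55.63
After 5 (year_end (apply 10% annual interest)): balance=$721.19 total_interest=$121.19
After 6 (withdraw($200)): balance=$521.19 total_interest=$121.19
After 7 (year_end (apply 10% annual interest)): balance=$573.30 total_interest=$173.30
After 8 (month_end (apply 3% monthly interest)): balance=$590.49 total_interest=$190.49
After 9 (year_end (apply 10% annual interest)): balance=$649.53 total_interest=$249.53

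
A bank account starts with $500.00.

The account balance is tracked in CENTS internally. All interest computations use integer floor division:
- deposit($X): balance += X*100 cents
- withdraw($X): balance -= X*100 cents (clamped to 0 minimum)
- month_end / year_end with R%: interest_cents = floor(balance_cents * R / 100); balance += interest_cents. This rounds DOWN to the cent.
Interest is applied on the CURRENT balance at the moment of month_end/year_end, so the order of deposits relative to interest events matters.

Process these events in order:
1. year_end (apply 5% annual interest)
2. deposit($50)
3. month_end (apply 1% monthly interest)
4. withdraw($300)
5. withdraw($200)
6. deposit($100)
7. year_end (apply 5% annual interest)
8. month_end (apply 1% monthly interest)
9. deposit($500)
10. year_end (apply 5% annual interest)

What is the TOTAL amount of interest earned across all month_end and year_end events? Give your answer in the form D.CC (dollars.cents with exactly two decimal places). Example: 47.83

Answer: 76.25

Derivation:
After 1 (year_end (apply 5% annual interest)): balance=$525.00 total_interest=$25.00
After 2 (deposit($50)): balance=$575.00 total_interest=$25.00
After 3 (month_end (apply 1% monthly interest)): balance=$580.75 total_interest=$30.75
After 4 (withdraw($300)): balance=$280.75 total_interest=$30.75
After 5 (withdraw($200)): balance=$80.75 total_interest=$30.75
After 6 (deposit($100)): balance=$180.75 total_interest=$30.75
After 7 (year_end (apply 5% annual interest)): balance=$189.78 total_interest=$39.78
After 8 (month_end (apply 1% monthly interest)): balance=$191.67 total_interest=$41.67
After 9 (deposit($500)): balance=$691.67 total_interest=$41.67
After 10 (year_end (apply 5% annual interest)): balance=$726.25 total_interest=$76.25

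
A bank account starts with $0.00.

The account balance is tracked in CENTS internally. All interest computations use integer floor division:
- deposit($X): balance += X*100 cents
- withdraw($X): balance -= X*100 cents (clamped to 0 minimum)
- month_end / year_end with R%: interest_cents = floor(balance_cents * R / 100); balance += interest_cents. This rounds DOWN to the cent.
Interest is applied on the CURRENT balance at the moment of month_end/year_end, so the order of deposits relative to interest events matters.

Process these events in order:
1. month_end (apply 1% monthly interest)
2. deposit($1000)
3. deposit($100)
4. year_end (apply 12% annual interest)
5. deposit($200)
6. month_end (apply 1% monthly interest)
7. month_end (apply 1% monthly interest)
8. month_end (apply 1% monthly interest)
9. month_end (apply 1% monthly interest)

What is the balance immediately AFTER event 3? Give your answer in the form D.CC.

Answer: 1100.00

Derivation:
After 1 (month_end (apply 1% monthly interest)): balance=$0.00 total_interest=$0.00
After 2 (deposit($1000)): balance=$1000.00 total_interest=$0.00
After 3 (deposit($100)): balance=$1100.00 total_interest=$0.00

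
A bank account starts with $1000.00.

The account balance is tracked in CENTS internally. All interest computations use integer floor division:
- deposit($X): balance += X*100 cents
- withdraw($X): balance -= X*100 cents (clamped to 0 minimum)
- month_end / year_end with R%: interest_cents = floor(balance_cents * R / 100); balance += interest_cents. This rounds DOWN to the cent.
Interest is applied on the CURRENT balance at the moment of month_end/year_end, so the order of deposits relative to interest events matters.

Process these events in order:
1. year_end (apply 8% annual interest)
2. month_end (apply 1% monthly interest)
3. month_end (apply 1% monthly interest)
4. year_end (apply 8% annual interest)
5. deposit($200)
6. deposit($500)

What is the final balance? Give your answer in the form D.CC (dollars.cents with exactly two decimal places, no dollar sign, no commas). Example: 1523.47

After 1 (year_end (apply 8% annual interest)): balance=$1080.00 total_interest=$80.00
After 2 (month_end (apply 1% monthly interest)): balance=$1090.80 total_interest=$90.80
After 3 (month_end (apply 1% monthly interest)): balance=$1101.70 total_interest=$101.70
After 4 (year_end (apply 8% annual interest)): balance=$1189.83 total_interest=$189.83
After 5 (deposit($200)): balance=$1389.83 total_interest=$189.83
After 6 (deposit($500)): balance=$1889.83 total_interest=$189.83

Answer: 1889.83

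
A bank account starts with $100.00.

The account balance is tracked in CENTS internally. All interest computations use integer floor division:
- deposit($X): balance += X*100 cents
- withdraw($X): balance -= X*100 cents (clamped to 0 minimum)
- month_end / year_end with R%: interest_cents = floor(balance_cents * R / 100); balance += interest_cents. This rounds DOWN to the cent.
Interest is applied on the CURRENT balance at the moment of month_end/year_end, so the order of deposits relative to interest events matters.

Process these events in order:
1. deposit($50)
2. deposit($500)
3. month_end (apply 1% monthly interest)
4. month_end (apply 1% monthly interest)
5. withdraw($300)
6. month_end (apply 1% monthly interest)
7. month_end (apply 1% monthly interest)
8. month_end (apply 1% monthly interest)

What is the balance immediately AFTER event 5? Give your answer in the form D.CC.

After 1 (deposit($50)): balance=$150.00 total_interest=$0.00
After 2 (deposit($500)): balance=$650.00 total_interest=$0.00
After 3 (month_end (apply 1% monthly interest)): balance=$656.50 total_interest=$6.50
After 4 (month_end (apply 1% monthly interest)): balance=$663.06 total_interest=$13.06
After 5 (withdraw($300)): balance=$363.06 total_interest=$13.06

Answer: 363.06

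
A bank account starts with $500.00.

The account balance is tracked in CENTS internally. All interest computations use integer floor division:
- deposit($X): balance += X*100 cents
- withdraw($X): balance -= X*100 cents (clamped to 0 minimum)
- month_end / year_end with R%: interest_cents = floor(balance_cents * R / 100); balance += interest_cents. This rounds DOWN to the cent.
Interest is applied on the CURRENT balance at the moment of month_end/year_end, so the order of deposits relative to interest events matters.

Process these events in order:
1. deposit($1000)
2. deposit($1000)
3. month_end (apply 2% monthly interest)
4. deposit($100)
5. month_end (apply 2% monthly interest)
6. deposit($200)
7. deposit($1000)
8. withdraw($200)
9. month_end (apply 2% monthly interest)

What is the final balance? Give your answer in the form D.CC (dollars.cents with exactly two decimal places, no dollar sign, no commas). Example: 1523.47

After 1 (deposit($1000)): balance=$1500.00 total_interest=$0.00
After 2 (deposit($1000)): balance=$2500.00 total_interest=$0.00
After 3 (month_end (apply 2% monthly interest)): balance=$2550.00 total_interest=$50.00
After 4 (deposit($100)): balance=$2650.00 total_interest=$50.00
After 5 (month_end (apply 2% monthly interest)): balance=$2703.00 total_interest=$103.00
After 6 (deposit($200)): balance=$2903.00 total_interest=$103.00
After 7 (deposit($1000)): balance=$3903.00 total_interest=$103.00
After 8 (withdraw($200)): balance=$3703.00 total_interest=$103.00
After 9 (month_end (apply 2% monthly interest)): balance=$3777.06 total_interest=$177.06

Answer: 3777.06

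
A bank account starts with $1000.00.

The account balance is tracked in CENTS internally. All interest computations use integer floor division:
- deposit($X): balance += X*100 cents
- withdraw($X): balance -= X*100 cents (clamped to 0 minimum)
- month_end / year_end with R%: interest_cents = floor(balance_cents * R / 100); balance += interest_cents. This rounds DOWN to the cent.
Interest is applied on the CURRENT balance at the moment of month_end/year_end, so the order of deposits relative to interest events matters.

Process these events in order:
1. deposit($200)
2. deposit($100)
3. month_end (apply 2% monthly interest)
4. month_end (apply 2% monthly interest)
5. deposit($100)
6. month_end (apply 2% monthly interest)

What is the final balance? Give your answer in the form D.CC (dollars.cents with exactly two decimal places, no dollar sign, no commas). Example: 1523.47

After 1 (deposit($200)): balance=$1200.00 total_interest=$0.00
After 2 (deposit($100)): balance=$1300.00 total_interest=$0.00
After 3 (month_end (apply 2% monthly interest)): balance=$1326.00 total_interest=$26.00
After 4 (month_end (apply 2% monthly interest)): balance=$1352.52 total_interest=$52.52
After 5 (deposit($100)): balance=$1452.52 total_interest=$52.52
After 6 (month_end (apply 2% monthly interest)): balance=$1481.57 total_interest=$81.57

Answer: 1481.57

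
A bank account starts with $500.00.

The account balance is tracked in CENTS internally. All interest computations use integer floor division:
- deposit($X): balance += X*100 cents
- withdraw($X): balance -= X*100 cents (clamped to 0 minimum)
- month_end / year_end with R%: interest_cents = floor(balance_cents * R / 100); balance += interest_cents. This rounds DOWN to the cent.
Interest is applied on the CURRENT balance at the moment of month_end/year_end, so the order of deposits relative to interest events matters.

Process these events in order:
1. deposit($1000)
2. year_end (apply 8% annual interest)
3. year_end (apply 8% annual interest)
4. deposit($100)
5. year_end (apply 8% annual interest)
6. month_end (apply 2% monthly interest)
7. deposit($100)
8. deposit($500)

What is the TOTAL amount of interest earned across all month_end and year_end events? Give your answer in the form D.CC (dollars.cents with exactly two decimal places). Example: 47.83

Answer: 437.51

Derivation:
After 1 (deposit($1000)): balance=$1500.00 total_interest=$0.00
After 2 (year_end (apply 8% annual interest)): balance=$1620.00 total_interest=$120.00
After 3 (year_end (apply 8% annual interest)): balance=$1749.60 total_interest=$249.60
After 4 (deposit($100)): balance=$1849.60 total_interest=$249.60
After 5 (year_end (apply 8% annual interest)): balance=$1997.56 total_interest=$397.56
After 6 (month_end (apply 2% monthly interest)): balance=$2037.51 total_interest=$437.51
After 7 (deposit($100)): balance=$2137.51 total_interest=$437.51
After 8 (deposit($500)): balance=$2637.51 total_interest=$437.51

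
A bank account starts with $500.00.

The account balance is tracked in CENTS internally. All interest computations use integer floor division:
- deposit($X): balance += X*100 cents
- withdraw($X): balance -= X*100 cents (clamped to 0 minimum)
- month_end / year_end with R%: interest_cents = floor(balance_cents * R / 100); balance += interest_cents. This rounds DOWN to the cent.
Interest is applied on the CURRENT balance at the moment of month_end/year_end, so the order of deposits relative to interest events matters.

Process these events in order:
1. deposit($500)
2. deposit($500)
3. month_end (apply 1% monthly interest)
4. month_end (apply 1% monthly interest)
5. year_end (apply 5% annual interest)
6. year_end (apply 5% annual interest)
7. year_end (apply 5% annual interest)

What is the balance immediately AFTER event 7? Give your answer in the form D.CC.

Answer: 1771.32

Derivation:
After 1 (deposit($500)): balance=$1000.00 total_interest=$0.00
After 2 (deposit($500)): balance=$1500.00 total_interest=$0.00
After 3 (month_end (apply 1% monthly interest)): balance=$1515.00 total_interest=$15.00
After 4 (month_end (apply 1% monthly interest)): balance=$1530.15 total_interest=$30.15
After 5 (year_end (apply 5% annual interest)): balance=$1606.65 total_interest=$106.65
After 6 (year_end (apply 5% annual interest)): balance=$1686.98 total_interest=$186.98
After 7 (year_end (apply 5% annual interest)): balance=$1771.32 total_interest=$271.32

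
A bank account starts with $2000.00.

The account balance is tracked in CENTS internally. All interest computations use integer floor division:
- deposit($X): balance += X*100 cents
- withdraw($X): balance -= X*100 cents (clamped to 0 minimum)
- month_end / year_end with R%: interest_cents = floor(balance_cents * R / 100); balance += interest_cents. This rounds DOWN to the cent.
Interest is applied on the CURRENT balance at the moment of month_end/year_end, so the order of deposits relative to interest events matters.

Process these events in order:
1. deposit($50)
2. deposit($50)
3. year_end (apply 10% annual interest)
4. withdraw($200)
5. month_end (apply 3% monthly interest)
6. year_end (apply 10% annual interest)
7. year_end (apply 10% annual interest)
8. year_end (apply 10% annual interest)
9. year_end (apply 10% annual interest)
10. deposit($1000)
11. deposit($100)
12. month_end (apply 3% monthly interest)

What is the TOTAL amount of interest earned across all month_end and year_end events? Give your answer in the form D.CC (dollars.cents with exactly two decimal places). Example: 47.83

Answer: 1410.36

Derivation:
After 1 (deposit($50)): balance=$2050.00 total_interest=$0.00
After 2 (deposit($50)): balance=$2100.00 total_interest=$0.00
After 3 (year_end (apply 10% annual interest)): balance=$2310.00 total_interest=$210.00
After 4 (withdraw($200)): balance=$2110.00 total_interest=$210.00
After 5 (month_end (apply 3% monthly interest)): balance=$2173.30 total_interest=$273.30
After 6 (year_end (apply 10% annual interest)): balance=$2390.63 total_interest=$490.63
After 7 (year_end (apply 10% annual interest)): balance=$2629.69 total_interest=$729.69
After 8 (year_end (apply 10% annual interest)): balance=$2892.65 total_interest=$992.65
After 9 (year_end (apply 10% annual interest)): balance=$3181.91 total_interest=$1281.91
After 10 (deposit($1000)): balance=$4181.91 total_interest=$1281.91
After 11 (deposit($100)): balance=$4281.91 total_interest=$1281.91
After 12 (month_end (apply 3% monthly interest)): balance=$4410.36 total_interest=$1410.36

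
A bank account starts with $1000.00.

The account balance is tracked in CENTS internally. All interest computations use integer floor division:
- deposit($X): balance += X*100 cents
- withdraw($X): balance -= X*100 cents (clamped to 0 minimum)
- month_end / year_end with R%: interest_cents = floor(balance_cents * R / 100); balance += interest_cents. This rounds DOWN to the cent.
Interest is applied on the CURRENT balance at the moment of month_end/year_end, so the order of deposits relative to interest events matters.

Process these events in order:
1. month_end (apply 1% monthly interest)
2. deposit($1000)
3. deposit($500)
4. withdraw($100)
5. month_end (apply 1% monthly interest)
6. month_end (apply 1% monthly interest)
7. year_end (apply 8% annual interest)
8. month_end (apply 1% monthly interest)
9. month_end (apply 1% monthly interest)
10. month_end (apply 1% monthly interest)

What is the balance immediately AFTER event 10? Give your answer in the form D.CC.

Answer: 2735.55

Derivation:
After 1 (month_end (apply 1% monthly interest)): balance=$1010.00 total_interest=$10.00
After 2 (deposit($1000)): balance=$2010.00 total_interest=$10.00
After 3 (deposit($500)): balance=$2510.00 total_interest=$10.00
After 4 (withdraw($100)): balance=$2410.00 total_interest=$10.00
After 5 (month_end (apply 1% monthly interest)): balance=$2434.10 total_interest=$34.10
After 6 (month_end (apply 1% monthly interest)): balance=$2458.44 total_interest=$58.44
After 7 (year_end (apply 8% annual interest)): balance=$2655.11 total_interest=$255.11
After 8 (month_end (apply 1% monthly interest)): balance=$2681.66 total_interest=$281.66
After 9 (month_end (apply 1% monthly interest)): balance=$2708.47 total_interest=$308.47
After 10 (month_end (apply 1% monthly interest)): balance=$2735.55 total_interest=$335.55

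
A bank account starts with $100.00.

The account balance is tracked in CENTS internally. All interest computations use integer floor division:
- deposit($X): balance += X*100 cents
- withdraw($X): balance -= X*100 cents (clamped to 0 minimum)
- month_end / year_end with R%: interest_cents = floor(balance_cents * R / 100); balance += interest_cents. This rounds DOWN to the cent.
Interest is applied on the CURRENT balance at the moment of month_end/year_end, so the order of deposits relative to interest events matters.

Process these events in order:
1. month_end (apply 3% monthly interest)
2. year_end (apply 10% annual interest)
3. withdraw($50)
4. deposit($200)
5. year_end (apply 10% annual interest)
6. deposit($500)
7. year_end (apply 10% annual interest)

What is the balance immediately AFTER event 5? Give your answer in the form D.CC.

Answer: 289.63

Derivation:
After 1 (month_end (apply 3% monthly interest)): balance=$103.00 total_interest=$3.00
After 2 (year_end (apply 10% annual interest)): balance=$113.30 total_interest=$13.30
After 3 (withdraw($50)): balance=$63.30 total_interest=$13.30
After 4 (deposit($200)): balance=$263.30 total_interest=$13.30
After 5 (year_end (apply 10% annual interest)): balance=$289.63 total_interest=$39.63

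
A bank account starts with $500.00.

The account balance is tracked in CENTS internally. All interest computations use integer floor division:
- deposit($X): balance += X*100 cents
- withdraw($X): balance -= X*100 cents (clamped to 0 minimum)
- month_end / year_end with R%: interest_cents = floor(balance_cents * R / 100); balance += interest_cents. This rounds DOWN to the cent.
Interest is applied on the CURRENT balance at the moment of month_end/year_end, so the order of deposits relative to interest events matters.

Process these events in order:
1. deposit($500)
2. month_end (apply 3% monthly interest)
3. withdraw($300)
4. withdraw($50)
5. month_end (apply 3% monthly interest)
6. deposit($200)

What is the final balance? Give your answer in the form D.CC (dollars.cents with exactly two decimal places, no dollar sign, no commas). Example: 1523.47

After 1 (deposit($500)): balance=$1000.00 total_interest=$0.00
After 2 (month_end (apply 3% monthly interest)): balance=$1030.00 total_interest=$30.00
After 3 (withdraw($300)): balance=$730.00 total_interest=$30.00
After 4 (withdraw($50)): balance=$680.00 total_interest=$30.00
After 5 (month_end (apply 3% monthly interest)): balance=$700.40 total_interest=$50.40
After 6 (deposit($200)): balance=$900.40 total_interest=$50.40

Answer: 900.40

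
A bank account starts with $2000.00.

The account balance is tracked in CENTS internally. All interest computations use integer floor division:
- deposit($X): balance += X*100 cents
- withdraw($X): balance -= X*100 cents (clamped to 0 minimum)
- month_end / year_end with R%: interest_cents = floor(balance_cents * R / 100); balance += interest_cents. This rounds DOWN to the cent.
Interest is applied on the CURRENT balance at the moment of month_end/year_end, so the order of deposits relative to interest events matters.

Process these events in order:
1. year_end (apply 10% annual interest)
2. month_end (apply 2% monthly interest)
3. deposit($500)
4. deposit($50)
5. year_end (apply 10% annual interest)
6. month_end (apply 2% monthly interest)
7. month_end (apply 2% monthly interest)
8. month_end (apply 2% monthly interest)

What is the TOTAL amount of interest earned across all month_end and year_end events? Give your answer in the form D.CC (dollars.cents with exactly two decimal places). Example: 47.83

After 1 (year_end (apply 10% annual interest)): balance=$2200.00 total_interest=$200.00
After 2 (month_end (apply 2% monthly interest)): balance=$2244.00 total_interest=$244.00
After 3 (deposit($500)): balance=$2744.00 total_interest=$244.00
After 4 (deposit($50)): balance=$2794.00 total_interest=$244.00
After 5 (year_end (apply 10% annual interest)): balance=$3073.40 total_interest=$523.40
After 6 (month_end (apply 2% monthly interest)): balance=$3134.86 total_interest=$584.86
After 7 (month_end (apply 2% monthly interest)): balance=$3197.55 total_interest=$647.55
After 8 (month_end (apply 2% monthly interest)): balance=$3261.50 total_interest=$711.50

Answer: 711.50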